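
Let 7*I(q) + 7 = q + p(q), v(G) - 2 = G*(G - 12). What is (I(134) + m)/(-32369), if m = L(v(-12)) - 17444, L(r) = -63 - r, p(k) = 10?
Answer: 124442/226583 ≈ 0.54921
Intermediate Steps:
v(G) = 2 + G*(-12 + G) (v(G) = 2 + G*(G - 12) = 2 + G*(-12 + G))
m = -17797 (m = (-63 - (2 + (-12)² - 12*(-12))) - 17444 = (-63 - (2 + 144 + 144)) - 17444 = (-63 - 1*290) - 17444 = (-63 - 290) - 17444 = -353 - 17444 = -17797)
I(q) = 3/7 + q/7 (I(q) = -1 + (q + 10)/7 = -1 + (10 + q)/7 = -1 + (10/7 + q/7) = 3/7 + q/7)
(I(134) + m)/(-32369) = ((3/7 + (⅐)*134) - 17797)/(-32369) = ((3/7 + 134/7) - 17797)*(-1/32369) = (137/7 - 17797)*(-1/32369) = -124442/7*(-1/32369) = 124442/226583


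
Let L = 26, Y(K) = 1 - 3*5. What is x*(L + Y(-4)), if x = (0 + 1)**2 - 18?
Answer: -204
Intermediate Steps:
Y(K) = -14 (Y(K) = 1 - 15 = -14)
x = -17 (x = 1**2 - 18 = 1 - 18 = -17)
x*(L + Y(-4)) = -17*(26 - 14) = -17*12 = -204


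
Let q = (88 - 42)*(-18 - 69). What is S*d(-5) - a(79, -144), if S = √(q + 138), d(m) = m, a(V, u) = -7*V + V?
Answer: 474 - 10*I*√966 ≈ 474.0 - 310.81*I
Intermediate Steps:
q = -4002 (q = 46*(-87) = -4002)
a(V, u) = -6*V
S = 2*I*√966 (S = √(-4002 + 138) = √(-3864) = 2*I*√966 ≈ 62.161*I)
S*d(-5) - a(79, -144) = (2*I*√966)*(-5) - (-6)*79 = -10*I*√966 - 1*(-474) = -10*I*√966 + 474 = 474 - 10*I*√966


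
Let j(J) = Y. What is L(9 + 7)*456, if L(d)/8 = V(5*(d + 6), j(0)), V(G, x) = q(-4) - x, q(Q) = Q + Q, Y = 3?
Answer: -40128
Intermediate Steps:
q(Q) = 2*Q
j(J) = 3
V(G, x) = -8 - x (V(G, x) = 2*(-4) - x = -8 - x)
L(d) = -88 (L(d) = 8*(-8 - 1*3) = 8*(-8 - 3) = 8*(-11) = -88)
L(9 + 7)*456 = -88*456 = -40128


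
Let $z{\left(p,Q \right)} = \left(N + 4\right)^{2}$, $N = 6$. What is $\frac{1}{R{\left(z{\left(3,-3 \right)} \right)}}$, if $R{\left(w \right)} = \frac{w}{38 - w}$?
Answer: $- \frac{31}{50} \approx -0.62$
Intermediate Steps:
$z{\left(p,Q \right)} = 100$ ($z{\left(p,Q \right)} = \left(6 + 4\right)^{2} = 10^{2} = 100$)
$\frac{1}{R{\left(z{\left(3,-3 \right)} \right)}} = \frac{1}{\left(-1\right) 100 \frac{1}{-38 + 100}} = \frac{1}{\left(-1\right) 100 \cdot \frac{1}{62}} = \frac{1}{- \frac{50}{31}} = - \frac{31}{50}$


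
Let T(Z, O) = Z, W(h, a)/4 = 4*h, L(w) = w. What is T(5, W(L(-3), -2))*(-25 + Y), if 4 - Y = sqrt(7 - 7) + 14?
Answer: -175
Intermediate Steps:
W(h, a) = 16*h (W(h, a) = 4*(4*h) = 16*h)
Y = -10 (Y = 4 - (sqrt(7 - 7) + 14) = 4 - (sqrt(0) + 14) = 4 - (0 + 14) = 4 - 1*14 = 4 - 14 = -10)
T(5, W(L(-3), -2))*(-25 + Y) = 5*(-25 - 10) = 5*(-35) = -175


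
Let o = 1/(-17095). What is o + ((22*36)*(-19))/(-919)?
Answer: 257244641/15710305 ≈ 16.374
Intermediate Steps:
o = -1/17095 ≈ -5.8497e-5
o + ((22*36)*(-19))/(-919) = -1/17095 + ((22*36)*(-19))/(-919) = -1/17095 + (792*(-19))*(-1/919) = -1/17095 - 15048*(-1/919) = -1/17095 + 15048/919 = 257244641/15710305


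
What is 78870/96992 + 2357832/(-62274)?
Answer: -18648274247/503339984 ≈ -37.049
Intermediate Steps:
78870/96992 + 2357832/(-62274) = 78870*(1/96992) + 2357832*(-1/62274) = 39435/48496 - 392972/10379 = -18648274247/503339984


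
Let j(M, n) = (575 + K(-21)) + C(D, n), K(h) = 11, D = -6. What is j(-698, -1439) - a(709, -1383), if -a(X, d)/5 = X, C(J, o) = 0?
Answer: 4131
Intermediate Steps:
a(X, d) = -5*X
j(M, n) = 586 (j(M, n) = (575 + 11) + 0 = 586 + 0 = 586)
j(-698, -1439) - a(709, -1383) = 586 - (-5)*709 = 586 - 1*(-3545) = 586 + 3545 = 4131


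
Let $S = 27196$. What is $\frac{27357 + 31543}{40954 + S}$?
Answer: $\frac{1178}{1363} \approx 0.86427$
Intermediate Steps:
$\frac{27357 + 31543}{40954 + S} = \frac{27357 + 31543}{40954 + 27196} = \frac{58900}{68150} = 58900 \cdot \frac{1}{68150} = \frac{1178}{1363}$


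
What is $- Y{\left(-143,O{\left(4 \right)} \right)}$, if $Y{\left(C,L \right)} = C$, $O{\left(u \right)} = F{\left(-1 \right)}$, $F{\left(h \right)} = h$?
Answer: $143$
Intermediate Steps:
$O{\left(u \right)} = -1$
$- Y{\left(-143,O{\left(4 \right)} \right)} = \left(-1\right) \left(-143\right) = 143$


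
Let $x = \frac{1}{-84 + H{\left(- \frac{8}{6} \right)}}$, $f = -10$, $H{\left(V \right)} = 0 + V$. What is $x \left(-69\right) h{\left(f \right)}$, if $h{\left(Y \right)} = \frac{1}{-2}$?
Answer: $- \frac{207}{512} \approx -0.4043$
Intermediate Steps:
$H{\left(V \right)} = V$
$x = - \frac{3}{256}$ ($x = \frac{1}{-84 - \frac{8}{6}} = \frac{1}{-84 - \frac{4}{3}} = \frac{1}{- \frac{256}{3}} = - \frac{3}{256} \approx -0.011719$)
$h{\left(Y \right)} = - \frac{1}{2}$
$x \left(-69\right) h{\left(f \right)} = \left(- \frac{3}{256}\right) \left(-69\right) \left(- \frac{1}{2}\right) = \frac{207}{256} \left(- \frac{1}{2}\right) = - \frac{207}{512}$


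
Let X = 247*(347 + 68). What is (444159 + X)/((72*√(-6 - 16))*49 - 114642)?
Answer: -52753076/11293449 - 53573072*I*√22/372683817 ≈ -4.6711 - 0.67424*I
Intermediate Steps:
X = 102505 (X = 247*415 = 102505)
(444159 + X)/((72*√(-6 - 16))*49 - 114642) = (444159 + 102505)/((72*√(-6 - 16))*49 - 114642) = 546664/((72*√(-22))*49 - 114642) = 546664/((72*(I*√22))*49 - 114642) = 546664/((72*I*√22)*49 - 114642) = 546664/(3528*I*√22 - 114642) = 546664/(-114642 + 3528*I*√22)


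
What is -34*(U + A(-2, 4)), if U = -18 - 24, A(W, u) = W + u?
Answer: 1360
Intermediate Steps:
U = -42
-34*(U + A(-2, 4)) = -34*(-42 + (-2 + 4)) = -34*(-42 + 2) = -34*(-40) = 1360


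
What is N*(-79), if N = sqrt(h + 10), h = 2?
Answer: -158*sqrt(3) ≈ -273.66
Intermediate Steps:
N = 2*sqrt(3) (N = sqrt(2 + 10) = sqrt(12) = 2*sqrt(3) ≈ 3.4641)
N*(-79) = (2*sqrt(3))*(-79) = -158*sqrt(3)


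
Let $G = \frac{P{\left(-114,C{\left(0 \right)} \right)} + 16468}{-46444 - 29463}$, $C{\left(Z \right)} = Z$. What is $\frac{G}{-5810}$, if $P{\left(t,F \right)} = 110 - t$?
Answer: $\frac{642}{16962295} \approx 3.7849 \cdot 10^{-5}$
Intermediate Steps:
$G = - \frac{1284}{5839}$ ($G = \frac{\left(110 - -114\right) + 16468}{-46444 - 29463} = \frac{\left(110 + 114\right) + 16468}{-75907} = \left(224 + 16468\right) \left(- \frac{1}{75907}\right) = 16692 \left(- \frac{1}{75907}\right) = - \frac{1284}{5839} \approx -0.2199$)
$\frac{G}{-5810} = - \frac{1284}{5839 \left(-5810\right)} = \left(- \frac{1284}{5839}\right) \left(- \frac{1}{5810}\right) = \frac{642}{16962295}$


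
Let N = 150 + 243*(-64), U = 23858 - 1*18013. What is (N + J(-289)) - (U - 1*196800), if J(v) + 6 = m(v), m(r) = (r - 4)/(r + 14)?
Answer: 48275718/275 ≈ 1.7555e+5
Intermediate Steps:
U = 5845 (U = 23858 - 18013 = 5845)
m(r) = (-4 + r)/(14 + r)
J(v) = -6 + (-4 + v)/(14 + v)
N = -15402 (N = 150 - 15552 = -15402)
(N + J(-289)) - (U - 1*196800) = (-15402 + (-88 - 5*(-289))/(14 - 289)) - (5845 - 1*196800) = (-15402 + (-88 + 1445)/(-275)) - (5845 - 196800) = (-15402 - 1/275*1357) - 1*(-190955) = (-15402 - 1357/275) + 190955 = -4236907/275 + 190955 = 48275718/275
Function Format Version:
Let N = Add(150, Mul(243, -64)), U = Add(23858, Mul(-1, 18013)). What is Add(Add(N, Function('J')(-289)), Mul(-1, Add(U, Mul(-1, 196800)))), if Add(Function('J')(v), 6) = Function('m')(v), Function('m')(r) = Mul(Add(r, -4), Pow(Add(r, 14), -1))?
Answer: Rational(48275718, 275) ≈ 1.7555e+5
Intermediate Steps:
U = 5845 (U = Add(23858, -18013) = 5845)
Function('m')(r) = Mul(Pow(Add(14, r), -1), Add(-4, r)) (Function('m')(r) = Mul(Add(-4, r), Pow(Add(14, r), -1)) = Mul(Pow(Add(14, r), -1), Add(-4, r)))
Function('J')(v) = Add(-6, Mul(Pow(Add(14, v), -1), Add(-4, v)))
N = -15402 (N = Add(150, -15552) = -15402)
Add(Add(N, Function('J')(-289)), Mul(-1, Add(U, Mul(-1, 196800)))) = Add(Add(-15402, Mul(Pow(Add(14, -289), -1), Add(-88, Mul(-5, -289)))), Mul(-1, Add(5845, Mul(-1, 196800)))) = Add(Add(-15402, Mul(Pow(-275, -1), Add(-88, 1445))), Mul(-1, Add(5845, -196800))) = Add(Add(-15402, Mul(Rational(-1, 275), 1357)), Mul(-1, -190955)) = Add(Add(-15402, Rational(-1357, 275)), 190955) = Add(Rational(-4236907, 275), 190955) = Rational(48275718, 275)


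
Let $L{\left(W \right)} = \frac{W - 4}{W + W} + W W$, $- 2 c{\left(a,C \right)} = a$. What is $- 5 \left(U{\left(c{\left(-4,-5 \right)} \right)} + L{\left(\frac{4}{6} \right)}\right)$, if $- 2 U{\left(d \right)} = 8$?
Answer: $\frac{545}{18} \approx 30.278$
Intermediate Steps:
$c{\left(a,C \right)} = - \frac{a}{2}$
$U{\left(d \right)} = -4$ ($U{\left(d \right)} = \left(- \frac{1}{2}\right) 8 = -4$)
$L{\left(W \right)} = W^{2} + \frac{-4 + W}{2 W}$ ($L{\left(W \right)} = \frac{-4 + W}{2 W} + W^{2} = W^{2} + \frac{-4 + W}{2 W}$)
$- 5 \left(U{\left(c{\left(-4,-5 \right)} \right)} + L{\left(\frac{4}{6} \right)}\right) = - 5 \left(-4 + \frac{-2 + \left(\frac{4}{6}\right)^{3} + \frac{4 \cdot \frac{1}{6}}{2}}{4 \cdot \frac{1}{6}}\right) = - 5 \left(-4 + \frac{-2 + \left(4 \cdot \frac{1}{6}\right)^{3} + \frac{4 \cdot \frac{1}{6}}{2}}{4 \cdot \frac{1}{6}}\right) = - 5 \left(-4 + \frac{-2 + \left(\frac{2}{3}\right)^{3} + \frac{1}{2} \cdot \frac{2}{3}}{\frac{2}{3}}\right) = - 5 \left(-4 + \frac{3 \left(-2 + \frac{8}{27} + \frac{1}{3}\right)}{2}\right) = - 5 \left(-4 + \frac{3}{2} \left(- \frac{37}{27}\right)\right) = - 5 \left(-4 - \frac{37}{18}\right) = \left(-5\right) \left(- \frac{109}{18}\right) = \frac{545}{18}$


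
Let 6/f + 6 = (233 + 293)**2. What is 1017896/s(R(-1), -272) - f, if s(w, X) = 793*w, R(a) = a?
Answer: -140810645539/109699655 ≈ -1283.6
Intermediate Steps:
f = 3/138335 (f = 6/(-6 + (233 + 293)**2) = 6/(-6 + 526**2) = 6/(-6 + 276676) = 6/276670 = 6*(1/276670) = 3/138335 ≈ 2.1686e-5)
1017896/s(R(-1), -272) - f = 1017896/((793*(-1))) - 1*3/138335 = 1017896/(-793) - 3/138335 = 1017896*(-1/793) - 3/138335 = -1017896/793 - 3/138335 = -140810645539/109699655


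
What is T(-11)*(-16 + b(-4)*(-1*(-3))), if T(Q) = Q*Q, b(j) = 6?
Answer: 242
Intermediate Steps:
T(Q) = Q**2
T(-11)*(-16 + b(-4)*(-1*(-3))) = (-11)**2*(-16 + 6*(-1*(-3))) = 121*(-16 + 6*3) = 121*(-16 + 18) = 121*2 = 242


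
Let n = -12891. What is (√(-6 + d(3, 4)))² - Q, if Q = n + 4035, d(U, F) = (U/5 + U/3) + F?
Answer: 44278/5 ≈ 8855.6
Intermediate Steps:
d(U, F) = F + 8*U/15 (d(U, F) = (U*(⅕) + U*(⅓)) + F = (U/5 + U/3) + F = 8*U/15 + F = F + 8*U/15)
Q = -8856 (Q = -12891 + 4035 = -8856)
(√(-6 + d(3, 4)))² - Q = (√(-6 + (4 + (8/15)*3)))² - 1*(-8856) = (√(-6 + (4 + 8/5)))² + 8856 = (√(-6 + 28/5))² + 8856 = (√(-⅖))² + 8856 = (I*√10/5)² + 8856 = -⅖ + 8856 = 44278/5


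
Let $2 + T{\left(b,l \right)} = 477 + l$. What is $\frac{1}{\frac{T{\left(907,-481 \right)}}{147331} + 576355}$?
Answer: $\frac{147331}{84914958499} \approx 1.735 \cdot 10^{-6}$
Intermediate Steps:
$T{\left(b,l \right)} = 475 + l$ ($T{\left(b,l \right)} = -2 + \left(477 + l\right) = 475 + l$)
$\frac{1}{\frac{T{\left(907,-481 \right)}}{147331} + 576355} = \frac{1}{\frac{475 - 481}{147331} + 576355} = \frac{1}{\left(-6\right) \frac{1}{147331} + 576355} = \frac{1}{- \frac{6}{147331} + 576355} = \frac{1}{\frac{84914958499}{147331}} = \frac{147331}{84914958499}$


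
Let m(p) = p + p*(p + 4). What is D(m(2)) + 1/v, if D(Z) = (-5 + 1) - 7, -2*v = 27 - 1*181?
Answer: -846/77 ≈ -10.987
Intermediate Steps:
v = 77 (v = -(27 - 1*181)/2 = -(27 - 181)/2 = -½*(-154) = 77)
m(p) = p + p*(4 + p)
D(Z) = -11 (D(Z) = -4 - 7 = -11)
D(m(2)) + 1/v = -11 + 1/77 = -846/77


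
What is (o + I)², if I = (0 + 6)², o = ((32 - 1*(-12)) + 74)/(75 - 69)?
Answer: 27889/9 ≈ 3098.8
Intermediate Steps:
o = 59/3 (o = ((32 + 12) + 74)/6 = (44 + 74)*(⅙) = 118*(⅙) = 59/3 ≈ 19.667)
I = 36 (I = 6² = 36)
(o + I)² = (59/3 + 36)² = (167/3)² = 27889/9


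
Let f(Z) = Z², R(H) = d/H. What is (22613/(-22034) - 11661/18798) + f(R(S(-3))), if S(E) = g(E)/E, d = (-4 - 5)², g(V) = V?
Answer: 17415719509/2655097 ≈ 6559.4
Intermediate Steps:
d = 81 (d = (-9)² = 81)
S(E) = 1 (S(E) = E/E = 1)
R(H) = 81/H
(22613/(-22034) - 11661/18798) + f(R(S(-3))) = (22613/(-22034) - 11661/18798) + (81/1)² = (22613*(-1/22034) - 11661*1/18798) + (81*1)² = (-22613/22034 - 299/482) + 81² = -4371908/2655097 + 6561 = 17415719509/2655097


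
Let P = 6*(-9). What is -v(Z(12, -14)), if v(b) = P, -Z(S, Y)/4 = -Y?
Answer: 54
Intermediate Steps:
Z(S, Y) = 4*Y (Z(S, Y) = -(-4)*Y = 4*Y)
P = -54
v(b) = -54
-v(Z(12, -14)) = -1*(-54) = 54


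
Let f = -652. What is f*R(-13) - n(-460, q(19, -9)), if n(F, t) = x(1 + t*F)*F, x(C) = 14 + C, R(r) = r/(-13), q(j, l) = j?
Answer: -4014152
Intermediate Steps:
R(r) = -r/13 (R(r) = r*(-1/13) = -r/13)
n(F, t) = F*(15 + F*t) (n(F, t) = (14 + (1 + t*F))*F = (14 + (1 + F*t))*F = (15 + F*t)*F = F*(15 + F*t))
f*R(-13) - n(-460, q(19, -9)) = -(-652)*(-13)/13 - (-460)*(15 - 460*19) = -652*1 - (-460)*(15 - 8740) = -652 - (-460)*(-8725) = -652 - 1*4013500 = -652 - 4013500 = -4014152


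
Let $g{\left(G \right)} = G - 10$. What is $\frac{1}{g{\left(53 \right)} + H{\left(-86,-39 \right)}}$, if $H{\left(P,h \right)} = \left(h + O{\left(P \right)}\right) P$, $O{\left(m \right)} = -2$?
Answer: $\frac{1}{3569} \approx 0.00028019$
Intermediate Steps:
$g{\left(G \right)} = -10 + G$
$H{\left(P,h \right)} = P \left(-2 + h\right)$ ($H{\left(P,h \right)} = \left(h - 2\right) P = \left(-2 + h\right) P = P \left(-2 + h\right)$)
$\frac{1}{g{\left(53 \right)} + H{\left(-86,-39 \right)}} = \frac{1}{\left(-10 + 53\right) - 86 \left(-2 - 39\right)} = \frac{1}{43 - -3526} = \frac{1}{43 + 3526} = \frac{1}{3569}$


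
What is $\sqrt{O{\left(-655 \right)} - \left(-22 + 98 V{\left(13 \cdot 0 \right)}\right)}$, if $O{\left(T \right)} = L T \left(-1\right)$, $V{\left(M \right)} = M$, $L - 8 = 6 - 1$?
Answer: $\sqrt{8537} \approx 92.396$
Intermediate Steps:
$L = 13$ ($L = 8 + \left(6 - 1\right) = 8 + 5 = 13$)
$O{\left(T \right)} = - 13 T$ ($O{\left(T \right)} = 13 T \left(-1\right) = - 13 T$)
$\sqrt{O{\left(-655 \right)} - \left(-22 + 98 V{\left(13 \cdot 0 \right)}\right)} = \sqrt{\left(-13\right) \left(-655\right) + \left(- 98 \cdot 13 \cdot 0 + 22\right)} = \sqrt{8515 + \left(\left(-98\right) 0 + 22\right)} = \sqrt{8515 + \left(0 + 22\right)} = \sqrt{8515 + 22} = \sqrt{8537}$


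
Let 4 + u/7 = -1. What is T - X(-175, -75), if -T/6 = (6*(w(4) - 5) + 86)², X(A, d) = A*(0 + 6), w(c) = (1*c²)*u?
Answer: -65497446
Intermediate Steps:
u = -35 (u = -28 + 7*(-1) = -28 - 7 = -35)
w(c) = -35*c² (w(c) = (1*c²)*(-35) = c²*(-35) = -35*c²)
X(A, d) = 6*A (X(A, d) = A*6 = 6*A)
T = -65498496 (T = -6*(6*(-35*4² - 5) + 86)² = -6*(6*(-35*16 - 5) + 86)² = -6*(6*(-560 - 5) + 86)² = -6*(6*(-565) + 86)² = -6*(-3390 + 86)² = -6*(-3304)² = -6*10916416 = -65498496)
T - X(-175, -75) = -65498496 - 6*(-175) = -65498496 - 1*(-1050) = -65498496 + 1050 = -65497446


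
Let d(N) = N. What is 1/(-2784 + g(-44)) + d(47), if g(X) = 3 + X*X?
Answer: 39714/845 ≈ 46.999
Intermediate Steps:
g(X) = 3 + X²
1/(-2784 + g(-44)) + d(47) = 1/(-2784 + (3 + (-44)²)) + 47 = 1/(-2784 + (3 + 1936)) + 47 = 1/(-2784 + 1939) + 47 = 1/(-845) + 47 = -1/845 + 47 = 39714/845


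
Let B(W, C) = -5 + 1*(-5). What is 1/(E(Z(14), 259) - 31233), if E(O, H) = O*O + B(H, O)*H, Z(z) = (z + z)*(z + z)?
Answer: 1/580833 ≈ 1.7217e-6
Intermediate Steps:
Z(z) = 4*z**2 (Z(z) = (2*z)*(2*z) = 4*z**2)
B(W, C) = -10 (B(W, C) = -5 - 5 = -10)
E(O, H) = O**2 - 10*H (E(O, H) = O*O - 10*H = O**2 - 10*H)
1/(E(Z(14), 259) - 31233) = 1/(((4*14**2)**2 - 10*259) - 31233) = 1/(((4*196)**2 - 2590) - 31233) = 1/((784**2 - 2590) - 31233) = 1/((614656 - 2590) - 31233) = 1/(612066 - 31233) = 1/580833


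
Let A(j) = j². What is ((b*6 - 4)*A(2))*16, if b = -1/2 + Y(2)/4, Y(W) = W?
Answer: -256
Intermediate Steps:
b = 0 (b = -1/2 + 2/4 = -1*½ + 2*(¼) = -½ + ½ = 0)
((b*6 - 4)*A(2))*16 = ((0*6 - 4)*2²)*16 = ((0 - 4)*4)*16 = -4*4*16 = -16*16 = -256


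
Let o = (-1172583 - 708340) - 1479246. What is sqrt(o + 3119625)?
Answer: 4*I*sqrt(15034) ≈ 490.45*I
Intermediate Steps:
o = -3360169 (o = -1880923 - 1479246 = -3360169)
sqrt(o + 3119625) = sqrt(-3360169 + 3119625) = sqrt(-240544) = 4*I*sqrt(15034)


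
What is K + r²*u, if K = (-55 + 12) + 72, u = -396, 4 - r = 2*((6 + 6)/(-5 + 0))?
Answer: -765931/25 ≈ -30637.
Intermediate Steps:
r = 44/5 (r = 4 - 2*(6 + 6)/(-5 + 0) = 4 - 2*12/(-5) = 4 - 2*12*(-⅕) = 4 - 2*(-12)/5 = 4 - 1*(-24/5) = 4 + 24/5 = 44/5 ≈ 8.8000)
K = 29 (K = -43 + 72 = 29)
K + r²*u = 29 + (44/5)²*(-396) = 29 + (1936/25)*(-396) = 29 - 766656/25 = -765931/25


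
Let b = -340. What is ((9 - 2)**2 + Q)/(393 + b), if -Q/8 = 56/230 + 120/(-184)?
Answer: 6011/6095 ≈ 0.98622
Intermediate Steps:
Q = 376/115 (Q = -8*(56/230 + 120/(-184)) = -8*(56*(1/230) + 120*(-1/184)) = -8*(28/115 - 15/23) = -8*(-47/115) = 376/115 ≈ 3.2696)
((9 - 2)**2 + Q)/(393 + b) = ((9 - 2)**2 + 376/115)/(393 - 340) = (7**2 + 376/115)/53 = (49 + 376/115)*(1/53) = (6011/115)*(1/53) = 6011/6095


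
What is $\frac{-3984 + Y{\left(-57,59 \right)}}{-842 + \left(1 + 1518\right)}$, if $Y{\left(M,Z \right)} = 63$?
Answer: $- \frac{3921}{677} \approx -5.7917$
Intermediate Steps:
$\frac{-3984 + Y{\left(-57,59 \right)}}{-842 + \left(1 + 1518\right)} = \frac{-3984 + 63}{-842 + \left(1 + 1518\right)} = - \frac{3921}{-842 + 1519} = - \frac{3921}{677}$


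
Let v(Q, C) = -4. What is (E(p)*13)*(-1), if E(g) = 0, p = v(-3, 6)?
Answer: 0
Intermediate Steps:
p = -4
(E(p)*13)*(-1) = (0*13)*(-1) = 0*(-1) = 0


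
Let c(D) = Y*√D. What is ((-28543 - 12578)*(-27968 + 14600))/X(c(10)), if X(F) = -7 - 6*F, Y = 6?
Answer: 3847938696/12911 - 19789399008*√10/12911 ≈ -4.5490e+6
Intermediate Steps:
c(D) = 6*√D
((-28543 - 12578)*(-27968 + 14600))/X(c(10)) = ((-28543 - 12578)*(-27968 + 14600))/(-7 - 36*√10) = (-41121*(-13368))/(-7 - 36*√10) = 549705528/(-7 - 36*√10)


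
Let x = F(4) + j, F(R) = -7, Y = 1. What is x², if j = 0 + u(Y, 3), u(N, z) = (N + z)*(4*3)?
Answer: 1681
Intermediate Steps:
u(N, z) = 12*N + 12*z (u(N, z) = (N + z)*12 = 12*N + 12*z)
j = 48 (j = 0 + (12*1 + 12*3) = 0 + (12 + 36) = 0 + 48 = 48)
x = 41 (x = -7 + 48 = 41)
x² = 41² = 1681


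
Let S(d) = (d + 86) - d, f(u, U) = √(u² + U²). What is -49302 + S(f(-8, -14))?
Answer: -49216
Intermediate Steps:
f(u, U) = √(U² + u²)
S(d) = 86 (S(d) = (86 + d) - d = 86)
-49302 + S(f(-8, -14)) = -49302 + 86 = -49216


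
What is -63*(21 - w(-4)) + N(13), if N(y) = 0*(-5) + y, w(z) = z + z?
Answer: -1814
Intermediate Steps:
w(z) = 2*z
N(y) = y (N(y) = 0 + y = y)
-63*(21 - w(-4)) + N(13) = -63*(21 - 2*(-4)) + 13 = -63*(21 - 1*(-8)) + 13 = -63*(21 + 8) + 13 = -63*29 + 13 = -1827 + 13 = -1814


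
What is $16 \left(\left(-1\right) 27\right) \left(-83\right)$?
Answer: $35856$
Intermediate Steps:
$16 \left(\left(-1\right) 27\right) \left(-83\right) = 16 \left(-27\right) \left(-83\right) = \left(-432\right) \left(-83\right) = 35856$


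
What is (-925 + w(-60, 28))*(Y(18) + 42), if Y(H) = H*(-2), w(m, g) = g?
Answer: -5382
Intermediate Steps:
Y(H) = -2*H
(-925 + w(-60, 28))*(Y(18) + 42) = (-925 + 28)*(-2*18 + 42) = -897*(-36 + 42) = -897*6 = -5382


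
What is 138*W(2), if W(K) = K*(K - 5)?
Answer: -828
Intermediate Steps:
W(K) = K*(-5 + K)
138*W(2) = 138*(2*(-5 + 2)) = 138*(2*(-3)) = 138*(-6) = -828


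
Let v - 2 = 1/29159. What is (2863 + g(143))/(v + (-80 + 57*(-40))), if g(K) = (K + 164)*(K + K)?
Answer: -2643700735/68756921 ≈ -38.450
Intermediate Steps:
v = 58319/29159 (v = 2 + 1/29159 = 58319/29159 ≈ 2.0000)
g(K) = 2*K*(164 + K) (g(K) = (164 + K)*(2*K) = 2*K*(164 + K))
(2863 + g(143))/(v + (-80 + 57*(-40))) = (2863 + 2*143*(164 + 143))/(58319/29159 + (-80 + 57*(-40))) = (2863 + 2*143*307)/(58319/29159 + (-80 - 2280)) = (2863 + 87802)/(58319/29159 - 2360) = 90665/(-68756921/29159) = 90665*(-29159/68756921) = -2643700735/68756921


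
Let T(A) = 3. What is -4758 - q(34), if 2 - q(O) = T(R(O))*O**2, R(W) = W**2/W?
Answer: -1292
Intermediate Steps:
R(W) = W
q(O) = 2 - 3*O**2
-4758 - q(34) = -4758 - (2 - 3*34**2) = -4758 - (2 - 3*1156) = -4758 - (2 - 3468) = -4758 - 1*(-3466) = -4758 + 3466 = -1292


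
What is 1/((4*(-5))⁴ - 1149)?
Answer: 1/158851 ≈ 6.2952e-6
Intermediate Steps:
1/((4*(-5))⁴ - 1149) = 1/((-20)⁴ - 1149) = 1/(160000 - 1149) = 1/158851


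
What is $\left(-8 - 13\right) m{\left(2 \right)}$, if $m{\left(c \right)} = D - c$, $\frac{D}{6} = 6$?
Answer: $-714$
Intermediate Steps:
$D = 36$ ($D = 6 \cdot 6 = 36$)
$m{\left(c \right)} = 36 - c$
$\left(-8 - 13\right) m{\left(2 \right)} = \left(-8 - 13\right) \left(36 - 2\right) = - 21 \left(36 - 2\right) = \left(-21\right) 34 = -714$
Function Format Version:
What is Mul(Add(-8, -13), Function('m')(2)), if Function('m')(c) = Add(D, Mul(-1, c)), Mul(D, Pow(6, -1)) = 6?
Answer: -714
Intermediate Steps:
D = 36 (D = Mul(6, 6) = 36)
Function('m')(c) = Add(36, Mul(-1, c))
Mul(Add(-8, -13), Function('m')(2)) = Mul(Add(-8, -13), Add(36, Mul(-1, 2))) = Mul(-21, Add(36, -2)) = Mul(-21, 34) = -714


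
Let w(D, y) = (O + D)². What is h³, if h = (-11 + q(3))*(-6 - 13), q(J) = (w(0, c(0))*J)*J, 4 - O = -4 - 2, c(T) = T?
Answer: -4819101635971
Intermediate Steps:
O = 10 (O = 4 - (-4 - 2) = 4 - 1*(-6) = 4 + 6 = 10)
w(D, y) = (10 + D)²
q(J) = 100*J² (q(J) = ((10 + 0)²*J)*J = (10²*J)*J = (100*J)*J = 100*J²)
h = -16891 (h = (-11 + 100*3²)*(-6 - 13) = (-11 + 100*9)*(-19) = (-11 + 900)*(-19) = 889*(-19) = -16891)
h³ = (-16891)³ = -4819101635971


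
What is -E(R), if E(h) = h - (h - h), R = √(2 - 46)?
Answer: -2*I*√11 ≈ -6.6332*I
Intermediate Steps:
R = 2*I*√11 (R = √(-44) = 2*I*√11 ≈ 6.6332*I)
E(h) = h (E(h) = h - 1*0 = h + 0 = h)
-E(R) = -2*I*√11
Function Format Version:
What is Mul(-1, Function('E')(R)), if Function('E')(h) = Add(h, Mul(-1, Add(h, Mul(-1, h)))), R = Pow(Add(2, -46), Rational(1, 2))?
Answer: Mul(-2, I, Pow(11, Rational(1, 2))) ≈ Mul(-6.6332, I)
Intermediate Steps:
R = Mul(2, I, Pow(11, Rational(1, 2))) (R = Pow(-44, Rational(1, 2)) = Mul(2, I, Pow(11, Rational(1, 2))) ≈ Mul(6.6332, I))
Function('E')(h) = h (Function('E')(h) = Add(h, Mul(-1, 0)) = Add(h, 0) = h)
Mul(-1, Function('E')(R)) = Mul(-1, Mul(2, I, Pow(11, Rational(1, 2)))) = Mul(-2, I, Pow(11, Rational(1, 2)))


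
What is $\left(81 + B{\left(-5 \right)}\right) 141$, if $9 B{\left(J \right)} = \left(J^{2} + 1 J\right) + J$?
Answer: $11656$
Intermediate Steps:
$B{\left(J \right)} = \frac{J^{2}}{9} + \frac{2 J}{9}$ ($B{\left(J \right)} = \frac{\left(J^{2} + 1 J\right) + J}{9} = \frac{\left(J^{2} + J\right) + J}{9} = \frac{\left(J + J^{2}\right) + J}{9} = \frac{J^{2} + 2 J}{9} = \frac{J^{2}}{9} + \frac{2 J}{9}$)
$\left(81 + B{\left(-5 \right)}\right) 141 = \left(81 + \frac{1}{9} \left(-5\right) \left(2 - 5\right)\right) 141 = \left(81 + \frac{1}{9} \left(-5\right) \left(-3\right)\right) 141 = \left(81 + \frac{5}{3}\right) 141 = \frac{248}{3} \cdot 141 = 11656$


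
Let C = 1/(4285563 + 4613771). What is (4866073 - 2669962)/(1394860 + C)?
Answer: 6514641763358/4137775007747 ≈ 1.5744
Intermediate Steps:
C = 1/8899334 ≈ 1.1237e-7
(4866073 - 2669962)/(1394860 + C) = (4866073 - 2669962)/(1394860 + 1/8899334) = 2196111/(12413325023241/8899334) = 2196111*(8899334/12413325023241) = 6514641763358/4137775007747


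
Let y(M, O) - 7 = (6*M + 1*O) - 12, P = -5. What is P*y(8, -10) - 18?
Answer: -183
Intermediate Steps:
y(M, O) = -5 + O + 6*M (y(M, O) = 7 + ((6*M + 1*O) - 12) = 7 + ((6*M + O) - 12) = 7 + ((O + 6*M) - 12) = 7 + (-12 + O + 6*M) = -5 + O + 6*M)
P*y(8, -10) - 18 = -5*(-5 - 10 + 6*8) - 18 = -5*(-5 - 10 + 48) - 18 = -5*33 - 18 = -165 - 18 = -183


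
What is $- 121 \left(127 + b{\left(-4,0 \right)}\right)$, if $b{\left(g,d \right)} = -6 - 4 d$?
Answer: $-14641$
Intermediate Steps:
$b{\left(g,d \right)} = -6 - 4 d$
$- 121 \left(127 + b{\left(-4,0 \right)}\right) = - 121 \left(127 - 6\right) = \left(-121\right) 121 = -14641$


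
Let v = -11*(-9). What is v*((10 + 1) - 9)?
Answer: 198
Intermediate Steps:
v = 99
v*((10 + 1) - 9) = 99*((10 + 1) - 9) = 99*(11 - 9) = 99*2 = 198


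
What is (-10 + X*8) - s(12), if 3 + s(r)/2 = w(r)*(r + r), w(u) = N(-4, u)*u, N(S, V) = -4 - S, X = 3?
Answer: 20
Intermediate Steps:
w(u) = 0 (w(u) = (-4 - 1*(-4))*u = (-4 + 4)*u = 0*u = 0)
s(r) = -6 (s(r) = -6 + 2*(0*(r + r)) = -6 + 2*(0*(2*r)) = -6 + 2*0 = -6 + 0 = -6)
(-10 + X*8) - s(12) = (-10 + 3*8) - 1*(-6) = (-10 + 24) + 6 = 14 + 6 = 20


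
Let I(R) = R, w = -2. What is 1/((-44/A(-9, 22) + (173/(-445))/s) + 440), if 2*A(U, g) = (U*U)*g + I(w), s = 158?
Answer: 790/347559 ≈ 0.0022730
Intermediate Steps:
A(U, g) = -1 + g*U²/2 (A(U, g) = ((U*U)*g - 2)/2 = (U²*g - 2)/2 = (g*U² - 2)/2 = (-2 + g*U²)/2 = -1 + g*U²/2)
1/((-44/A(-9, 22) + (173/(-445))/s) + 440) = 1/((-44/(-1 + (½)*22*(-9)²) + (173/(-445))/158) + 440) = 1/((-44/(-1 + (½)*22*81) + (173*(-1/445))*(1/158)) + 440) = 1/((-44/(-1 + 891) - 173/445*1/158) + 440) = 1/((-44/890 - 173/70310) + 440) = 1/((-44*1/890 - 173/70310) + 440) = 1/((-22/445 - 173/70310) + 440) = 1/(-41/790 + 440) = 1/(347559/790) = 790/347559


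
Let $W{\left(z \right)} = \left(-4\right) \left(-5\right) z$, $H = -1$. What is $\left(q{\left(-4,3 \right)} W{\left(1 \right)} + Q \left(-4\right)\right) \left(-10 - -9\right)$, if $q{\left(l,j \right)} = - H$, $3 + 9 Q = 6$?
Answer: $- \frac{56}{3} \approx -18.667$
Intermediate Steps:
$Q = \frac{1}{3}$ ($Q = - \frac{1}{3} + \frac{1}{9} \cdot 6 = - \frac{1}{3} + \frac{2}{3} = \frac{1}{3} \approx 0.33333$)
$q{\left(l,j \right)} = 1$ ($q{\left(l,j \right)} = \left(-1\right) \left(-1\right) = 1$)
$W{\left(z \right)} = 20 z$
$\left(q{\left(-4,3 \right)} W{\left(1 \right)} + Q \left(-4\right)\right) \left(-10 - -9\right) = \left(1 \cdot 20 \cdot 1 + \frac{1}{3} \left(-4\right)\right) \left(-10 - -9\right) = \left(1 \cdot 20 - \frac{4}{3}\right) \left(-10 + 9\right) = \left(20 - \frac{4}{3}\right) \left(-1\right) = \frac{56}{3} \left(-1\right) = - \frac{56}{3}$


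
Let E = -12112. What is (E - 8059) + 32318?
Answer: 12147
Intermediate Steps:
(E - 8059) + 32318 = (-12112 - 8059) + 32318 = -20171 + 32318 = 12147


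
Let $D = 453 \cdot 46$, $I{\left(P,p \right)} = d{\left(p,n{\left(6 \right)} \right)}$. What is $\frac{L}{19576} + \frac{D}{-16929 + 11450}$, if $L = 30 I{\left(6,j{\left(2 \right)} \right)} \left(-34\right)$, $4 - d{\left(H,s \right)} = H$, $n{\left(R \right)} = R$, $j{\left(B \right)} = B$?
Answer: $- \frac{52387731}{13407113} \approx -3.9075$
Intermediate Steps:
$d{\left(H,s \right)} = 4 - H$
$I{\left(P,p \right)} = 4 - p$
$D = 20838$
$L = -2040$ ($L = 30 \left(4 - 2\right) \left(-34\right) = 30 \cdot 2 \left(-34\right) = 60 \left(-34\right) = -2040$)
$\frac{L}{19576} + \frac{D}{-16929 + 11450} = - \frac{2040}{19576} + \frac{20838}{-16929 + 11450} = \left(-2040\right) \frac{1}{19576} + \frac{20838}{-5479} = - \frac{255}{2447} + 20838 \left(- \frac{1}{5479}\right) = - \frac{255}{2447} - \frac{20838}{5479} = - \frac{52387731}{13407113}$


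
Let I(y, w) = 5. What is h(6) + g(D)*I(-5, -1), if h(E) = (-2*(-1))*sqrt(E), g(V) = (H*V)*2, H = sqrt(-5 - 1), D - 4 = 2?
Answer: sqrt(6)*(2 + 60*I) ≈ 4.899 + 146.97*I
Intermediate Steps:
D = 6 (D = 4 + 2 = 6)
H = I*sqrt(6) (H = sqrt(-6) = I*sqrt(6) ≈ 2.4495*I)
g(V) = 2*I*V*sqrt(6) (g(V) = ((I*sqrt(6))*V)*2 = (I*V*sqrt(6))*2 = 2*I*V*sqrt(6))
h(E) = 2*sqrt(E)
h(6) + g(D)*I(-5, -1) = 2*sqrt(6) + (2*I*6*sqrt(6))*5 = 2*sqrt(6) + (12*I*sqrt(6))*5 = 2*sqrt(6) + 60*I*sqrt(6)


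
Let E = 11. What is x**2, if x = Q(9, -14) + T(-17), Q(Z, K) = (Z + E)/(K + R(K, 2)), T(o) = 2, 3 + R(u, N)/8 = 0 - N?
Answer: 1936/729 ≈ 2.6557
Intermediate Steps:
R(u, N) = -24 - 8*N (R(u, N) = -24 + 8*(0 - N) = -24 + 8*(-N) = -24 - 8*N)
Q(Z, K) = (11 + Z)/(-40 + K) (Q(Z, K) = (Z + 11)/(K + (-24 - 8*2)) = (11 + Z)/(K + (-24 - 16)) = (11 + Z)/(K - 40) = (11 + Z)/(-40 + K))
x = 44/27 (x = (11 + 9)/(-40 - 14) + 2 = 20/(-54) + 2 = -1/54*20 + 2 = -10/27 + 2 = 44/27 ≈ 1.6296)
x**2 = (44/27)**2 = 1936/729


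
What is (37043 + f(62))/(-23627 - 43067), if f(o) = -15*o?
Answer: -36113/66694 ≈ -0.54147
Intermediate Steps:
(37043 + f(62))/(-23627 - 43067) = (37043 - 15*62)/(-23627 - 43067) = (37043 - 930)/(-66694) = 36113*(-1/66694) = -36113/66694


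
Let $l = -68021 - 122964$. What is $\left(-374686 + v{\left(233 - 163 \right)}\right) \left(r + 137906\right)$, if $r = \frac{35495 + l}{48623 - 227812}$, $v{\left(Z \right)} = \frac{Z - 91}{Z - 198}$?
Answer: $- \frac{296288294869044197}{5734048} \approx -5.1672 \cdot 10^{10}$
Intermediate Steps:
$v{\left(Z \right)} = \frac{-91 + Z}{-198 + Z}$
$l = -190985$
$r = \frac{155490}{179189}$ ($r = \frac{35495 - 190985}{48623 - 227812} = - \frac{155490}{-179189} = \left(-155490\right) \left(- \frac{1}{179189}\right) = \frac{155490}{179189} \approx 0.86774$)
$\left(-374686 + v{\left(233 - 163 \right)}\right) \left(r + 137906\right) = \left(-374686 + \frac{-91 + \left(233 - 163\right)}{-198 + \left(233 - 163\right)}\right) \left(\frac{155490}{179189} + 137906\right) = \left(-374686 + \frac{-91 + \left(233 - 163\right)}{-198 + \left(233 - 163\right)}\right) \frac{24711393724}{179189} = \left(-374686 + \frac{-91 + 70}{-198 + 70}\right) \frac{24711393724}{179189} = \left(-374686 + \frac{1}{-128} \left(-21\right)\right) \frac{24711393724}{179189} = \left(-374686 - - \frac{21}{128}\right) \frac{24711393724}{179189} = \left(-374686 + \frac{21}{128}\right) \frac{24711393724}{179189} = \left(- \frac{47959787}{128}\right) \frac{24711393724}{179189} = - \frac{296288294869044197}{5734048}$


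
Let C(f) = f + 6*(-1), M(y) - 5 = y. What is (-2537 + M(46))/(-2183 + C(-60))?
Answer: 2486/2249 ≈ 1.1054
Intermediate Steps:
M(y) = 5 + y
C(f) = -6 + f (C(f) = f - 6 = -6 + f)
(-2537 + M(46))/(-2183 + C(-60)) = (-2537 + (5 + 46))/(-2183 + (-6 - 60)) = (-2537 + 51)/(-2183 - 66) = -2486/(-2249) = -2486*(-1/2249) = 2486/2249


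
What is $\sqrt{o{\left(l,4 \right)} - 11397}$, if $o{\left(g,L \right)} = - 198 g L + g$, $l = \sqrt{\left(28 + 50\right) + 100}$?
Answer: $\sqrt{-11397 - 791 \sqrt{178}} \approx 148.16 i$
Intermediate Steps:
$l = \sqrt{178}$ ($l = \sqrt{78 + 100} = \sqrt{178} \approx 13.342$)
$o{\left(g,L \right)} = g - 198 L g$ ($o{\left(g,L \right)} = - 198 L g + g = g - 198 L g$)
$\sqrt{o{\left(l,4 \right)} - 11397} = \sqrt{\sqrt{178} \left(1 - 792\right) - 11397} = \sqrt{\sqrt{178} \left(-791\right) - 11397} = \sqrt{- 791 \sqrt{178} - 11397} = \sqrt{-11397 - 791 \sqrt{178}}$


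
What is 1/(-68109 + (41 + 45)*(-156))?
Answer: -1/81525 ≈ -1.2266e-5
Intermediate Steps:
1/(-68109 + (41 + 45)*(-156)) = 1/(-68109 + 86*(-156)) = 1/(-68109 - 13416) = 1/(-81525) = -1/81525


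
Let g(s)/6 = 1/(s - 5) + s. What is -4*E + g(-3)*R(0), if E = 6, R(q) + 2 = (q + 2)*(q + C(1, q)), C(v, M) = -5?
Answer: 201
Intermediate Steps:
R(q) = -2 + (-5 + q)*(2 + q) (R(q) = -2 + (q + 2)*(q - 5) = -2 + (2 + q)*(-5 + q) = -2 + (-5 + q)*(2 + q))
g(s) = 6*s + 6/(-5 + s) (g(s) = 6*(1/(s - 5) + s) = 6*(1/(-5 + s) + s) = 6*(s + 1/(-5 + s)) = 6*s + 6/(-5 + s))
-4*E + g(-3)*R(0) = -4*6 + (6*(1 + (-3)² - 5*(-3))/(-5 - 3))*(-12 + 0² - 3*0) = -24 + (6*(1 + 9 + 15)/(-8))*(-12 + 0 + 0) = -24 + (6*(-⅛)*25)*(-12) = -24 - 75/4*(-12) = -24 + 225 = 201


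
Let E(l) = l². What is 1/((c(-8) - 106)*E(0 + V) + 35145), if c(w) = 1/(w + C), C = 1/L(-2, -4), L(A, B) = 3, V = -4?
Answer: 23/769279 ≈ 2.9898e-5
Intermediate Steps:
C = ⅓ (C = 1/3 = ⅓ ≈ 0.33333)
c(w) = 1/(⅓ + w) (c(w) = 1/(w + ⅓) = 1/(⅓ + w))
1/((c(-8) - 106)*E(0 + V) + 35145) = 1/((3/(1 + 3*(-8)) - 106)*(0 - 4)² + 35145) = 1/((3/(1 - 24) - 106)*(-4)² + 35145) = 1/((3/(-23) - 106)*16 + 35145) = 1/((3*(-1/23) - 106)*16 + 35145) = 1/((-3/23 - 106)*16 + 35145) = 1/(-2441/23*16 + 35145) = 1/(-39056/23 + 35145) = 1/(769279/23) = 23/769279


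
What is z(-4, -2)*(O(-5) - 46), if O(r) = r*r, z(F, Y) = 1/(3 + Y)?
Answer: -21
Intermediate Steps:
O(r) = r²
z(-4, -2)*(O(-5) - 46) = ((-5)² - 46)/(3 - 2) = (25 - 46)/1 = 1*(-21) = -21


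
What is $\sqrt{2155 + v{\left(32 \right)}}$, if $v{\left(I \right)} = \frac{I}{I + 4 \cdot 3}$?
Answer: $\frac{\sqrt{260843}}{11} \approx 46.43$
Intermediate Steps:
$v{\left(I \right)} = \frac{I}{12 + I}$ ($v{\left(I \right)} = \frac{I}{I + 12} = \frac{I}{12 + I}$)
$\sqrt{2155 + v{\left(32 \right)}} = \sqrt{2155 + \frac{32}{12 + 32}} = \sqrt{2155 + \frac{32}{44}} = \sqrt{2155 + 32 \cdot \frac{1}{44}} = \sqrt{2155 + \frac{8}{11}} = \sqrt{\frac{23713}{11}} = \frac{\sqrt{260843}}{11}$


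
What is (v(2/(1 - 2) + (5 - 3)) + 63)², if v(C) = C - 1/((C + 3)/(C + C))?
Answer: 3969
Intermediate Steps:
v(C) = C - 2*C/(3 + C) (v(C) = C - 1/((3 + C)/((2*C))) = C - 1/((3 + C)*(1/(2*C))) = C - 1/((3 + C)/(2*C)) = C - 2*C/(3 + C))
(v(2/(1 - 2) + (5 - 3)) + 63)² = ((2/(1 - 2) + (5 - 3))*(1 + (2/(1 - 2) + (5 - 3)))/(3 + (2/(1 - 2) + (5 - 3))) + 63)² = ((2/(-1) + 2)*(1 + (2/(-1) + 2))/(3 + (2/(-1) + 2)) + 63)² = ((-1*2 + 2)*(1 + (-1*2 + 2))/(3 + (-1*2 + 2)) + 63)² = ((-2 + 2)*(1 + (-2 + 2))/(3 + (-2 + 2)) + 63)² = (0*(1 + 0)/(3 + 0) + 63)² = (0*1/3 + 63)² = (0*(⅓)*1 + 63)² = (0 + 63)² = 63² = 3969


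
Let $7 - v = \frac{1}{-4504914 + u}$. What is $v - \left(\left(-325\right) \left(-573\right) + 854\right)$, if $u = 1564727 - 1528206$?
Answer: $- \frac{835911215295}{4468393} \approx -1.8707 \cdot 10^{5}$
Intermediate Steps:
$u = 36521$
$v = \frac{31278752}{4468393}$ ($v = 7 - \frac{1}{-4504914 + 36521} = 7 - \frac{1}{-4468393} = 7 - - \frac{1}{4468393} = 7 + \frac{1}{4468393} = \frac{31278752}{4468393} \approx 7.0$)
$v - \left(\left(-325\right) \left(-573\right) + 854\right) = \frac{31278752}{4468393} - \left(\left(-325\right) \left(-573\right) + 854\right) = \frac{31278752}{4468393} - \left(186225 + 854\right) = \frac{31278752}{4468393} - 187079 = - \frac{835911215295}{4468393}$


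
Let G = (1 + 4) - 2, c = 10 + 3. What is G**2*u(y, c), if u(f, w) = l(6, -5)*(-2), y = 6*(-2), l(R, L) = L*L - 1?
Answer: -432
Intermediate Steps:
c = 13
l(R, L) = -1 + L**2 (l(R, L) = L**2 - 1 = -1 + L**2)
y = -12
G = 3 (G = 5 - 2 = 3)
u(f, w) = -48 (u(f, w) = (-1 + (-5)**2)*(-2) = (-1 + 25)*(-2) = 24*(-2) = -48)
G**2*u(y, c) = 3**2*(-48) = 9*(-48) = -432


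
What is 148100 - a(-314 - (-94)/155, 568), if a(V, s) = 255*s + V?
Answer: 553876/155 ≈ 3573.4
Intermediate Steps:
a(V, s) = V + 255*s
148100 - a(-314 - (-94)/155, 568) = 148100 - ((-314 - (-94)/155) + 255*568) = 148100 - ((-314 - (-94)/155) + 144840) = 148100 - ((-314 - 1*(-94/155)) + 144840) = 148100 - ((-314 + 94/155) + 144840) = 148100 - (-48576/155 + 144840) = 148100 - 1*22401624/155 = 148100 - 22401624/155 = 553876/155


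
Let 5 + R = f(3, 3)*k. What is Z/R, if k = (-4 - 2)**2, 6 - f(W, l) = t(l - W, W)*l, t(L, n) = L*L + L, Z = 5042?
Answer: 5042/211 ≈ 23.896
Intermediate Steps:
t(L, n) = L + L**2 (t(L, n) = L**2 + L = L + L**2)
f(W, l) = 6 - l*(l - W)*(1 + l - W) (f(W, l) = 6 - (l - W)*(1 + (l - W))*l = 6 - (l - W)*(1 + l - W)*l = 6 - l*(l - W)*(1 + l - W))
k = 36 (k = (-6)**2 = 36)
R = 211 (R = -5 + (6 + 3*(3 - 1*3)*(1 + 3 - 1*3))*36 = -5 + (6 + 3*(3 - 3)*(1 + 3 - 3))*36 = -5 + (6 + 3*0*1)*36 = -5 + (6 + 0)*36 = -5 + 6*36 = -5 + 216 = 211)
Z/R = 5042/211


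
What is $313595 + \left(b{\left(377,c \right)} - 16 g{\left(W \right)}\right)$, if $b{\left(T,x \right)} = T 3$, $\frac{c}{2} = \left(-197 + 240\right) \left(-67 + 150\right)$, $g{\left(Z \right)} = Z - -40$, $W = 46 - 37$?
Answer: $313942$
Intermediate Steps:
$W = 9$
$g{\left(Z \right)} = 40 + Z$ ($g{\left(Z \right)} = Z + 40 = 40 + Z$)
$c = 7138$ ($c = 2 \left(-197 + 240\right) \left(-67 + 150\right) = 2 \cdot 43 \cdot 83 = 2 \cdot 3569 = 7138$)
$b{\left(T,x \right)} = 3 T$
$313595 + \left(b{\left(377,c \right)} - 16 g{\left(W \right)}\right) = 313595 + \left(3 \cdot 377 - 16 \left(40 + 9\right)\right) = 313595 + \left(1131 - 16 \cdot 49\right) = 313595 + \left(1131 - 784\right) = 313595 + 347 = 313942$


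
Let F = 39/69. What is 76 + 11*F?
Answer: 1891/23 ≈ 82.217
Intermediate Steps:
F = 13/23 (F = 39*(1/69) = 13/23 ≈ 0.56522)
76 + 11*F = 76 + 11*(13/23) = 76 + 143/23 = 1891/23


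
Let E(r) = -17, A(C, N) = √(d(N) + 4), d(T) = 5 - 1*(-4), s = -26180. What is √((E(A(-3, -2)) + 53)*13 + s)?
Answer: 4*I*√1607 ≈ 160.35*I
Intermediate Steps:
d(T) = 9 (d(T) = 5 + 4 = 9)
A(C, N) = √13 (A(C, N) = √(9 + 4) = √13)
√((E(A(-3, -2)) + 53)*13 + s) = √((-17 + 53)*13 - 26180) = √(36*13 - 26180) = √(468 - 26180) = √(-25712) = 4*I*√1607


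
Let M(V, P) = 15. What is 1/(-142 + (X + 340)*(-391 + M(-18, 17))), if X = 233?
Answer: -1/215590 ≈ -4.6384e-6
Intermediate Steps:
1/(-142 + (X + 340)*(-391 + M(-18, 17))) = 1/(-142 + (233 + 340)*(-391 + 15)) = 1/(-142 + 573*(-376)) = 1/(-142 - 215448) = 1/(-215590) = -1/215590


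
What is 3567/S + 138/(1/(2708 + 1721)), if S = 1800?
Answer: 366722389/600 ≈ 6.1120e+5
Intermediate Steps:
3567/S + 138/(1/(2708 + 1721)) = 3567/1800 + 138/(1/(2708 + 1721)) = 3567*(1/1800) + 138/(1/4429) = 1189/600 + 138/(1/4429) = 1189/600 + 138*4429 = 1189/600 + 611202 = 366722389/600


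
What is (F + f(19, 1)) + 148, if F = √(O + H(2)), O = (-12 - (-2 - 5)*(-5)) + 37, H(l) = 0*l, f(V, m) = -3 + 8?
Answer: 153 + I*√10 ≈ 153.0 + 3.1623*I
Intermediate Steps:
f(V, m) = 5
H(l) = 0
O = -10 (O = (-12 - (-7)*(-5)) + 37 = (-12 - 1*35) + 37 = (-12 - 35) + 37 = -47 + 37 = -10)
F = I*√10 (F = √(-10 + 0) = √(-10) = I*√10 ≈ 3.1623*I)
(F + f(19, 1)) + 148 = (I*√10 + 5) + 148 = (5 + I*√10) + 148 = 153 + I*√10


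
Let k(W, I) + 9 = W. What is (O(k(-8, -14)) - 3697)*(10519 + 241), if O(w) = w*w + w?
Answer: -36853000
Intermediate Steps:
k(W, I) = -9 + W
O(w) = w + w² (O(w) = w² + w = w + w²)
(O(k(-8, -14)) - 3697)*(10519 + 241) = ((-9 - 8)*(1 + (-9 - 8)) - 3697)*(10519 + 241) = (-17*(1 - 17) - 3697)*10760 = (-17*(-16) - 3697)*10760 = (272 - 3697)*10760 = -3425*10760 = -36853000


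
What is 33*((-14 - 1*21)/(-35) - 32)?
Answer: -1023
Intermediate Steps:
33*((-14 - 1*21)/(-35) - 32) = 33*((-14 - 21)*(-1/35) - 32) = 33*(-35*(-1/35) - 32) = 33*(1 - 32) = 33*(-31) = -1023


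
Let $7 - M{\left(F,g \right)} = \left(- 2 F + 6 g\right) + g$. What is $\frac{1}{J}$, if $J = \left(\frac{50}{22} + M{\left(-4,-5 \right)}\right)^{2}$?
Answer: $\frac{121}{159201} \approx 0.00076005$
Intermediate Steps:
$M{\left(F,g \right)} = 7 - 7 g + 2 F$ ($M{\left(F,g \right)} = 7 - \left(\left(- 2 F + 6 g\right) + g\right) = 7 - \left(- 2 F + 7 g\right) = 7 + \left(- 7 g + 2 F\right) = 7 - 7 g + 2 F$)
$J = \frac{159201}{121}$ ($J = \left(\frac{50}{22} + \left(7 - -35 + 2 \left(-4\right)\right)\right)^{2} = \left(50 \cdot \frac{1}{22} + \left(7 + 35 - 8\right)\right)^{2} = \left(\frac{25}{11} + 34\right)^{2} = \left(\frac{399}{11}\right)^{2} = \frac{159201}{121} \approx 1315.7$)
$\frac{1}{J} = \frac{1}{\frac{159201}{121}} = \frac{121}{159201}$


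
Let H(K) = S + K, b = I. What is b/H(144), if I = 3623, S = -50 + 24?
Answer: 3623/118 ≈ 30.703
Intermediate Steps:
S = -26
b = 3623
H(K) = -26 + K
b/H(144) = 3623/(-26 + 144) = 3623/118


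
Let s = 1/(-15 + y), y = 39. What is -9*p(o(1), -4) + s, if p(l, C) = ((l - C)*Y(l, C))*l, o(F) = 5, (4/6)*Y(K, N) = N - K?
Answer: 131221/24 ≈ 5467.5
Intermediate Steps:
Y(K, N) = -3*K/2 + 3*N/2 (Y(K, N) = 3*(N - K)/2 = -3*K/2 + 3*N/2)
p(l, C) = l*(l - C)*(-3*l/2 + 3*C/2) (p(l, C) = ((l - C)*(-3*l/2 + 3*C/2))*l = l*(l - C)*(-3*l/2 + 3*C/2))
s = 1/24 (s = 1/(-15 + 39) = 1/24 ≈ 0.041667)
-9*p(o(1), -4) + s = -(-27)*5*(-4 - 1*5)²/2 + 1/24 = -(-27)*5*(-4 - 5)²/2 + 1/24 = -(-27)*5*(-9)²/2 + 1/24 = -(-27)*5*81/2 + 1/24 = -9*(-1215/2) + 1/24 = 10935/2 + 1/24 = 131221/24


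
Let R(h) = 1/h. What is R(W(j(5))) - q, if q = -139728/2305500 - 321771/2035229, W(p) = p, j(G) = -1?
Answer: -305499911774/391018371625 ≈ -0.78129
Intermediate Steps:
q = -85518459851/391018371625 (q = -139728*1/2305500 - 321771*1/2035229 = -11644/192125 - 321771/2035229 = -85518459851/391018371625 ≈ -0.21871)
R(W(j(5))) - q = 1/(-1) - 1*(-85518459851/391018371625) = -1 + 85518459851/391018371625 = -305499911774/391018371625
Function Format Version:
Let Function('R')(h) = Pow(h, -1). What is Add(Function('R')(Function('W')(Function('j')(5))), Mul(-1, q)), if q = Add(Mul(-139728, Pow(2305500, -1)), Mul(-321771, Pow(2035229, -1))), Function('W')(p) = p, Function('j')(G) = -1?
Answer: Rational(-305499911774, 391018371625) ≈ -0.78129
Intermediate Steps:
q = Rational(-85518459851, 391018371625) (q = Add(Mul(-139728, Rational(1, 2305500)), Mul(-321771, Rational(1, 2035229))) = Add(Rational(-11644, 192125), Rational(-321771, 2035229)) = Rational(-85518459851, 391018371625) ≈ -0.21871)
Add(Function('R')(Function('W')(Function('j')(5))), Mul(-1, q)) = Add(Pow(-1, -1), Mul(-1, Rational(-85518459851, 391018371625))) = Add(-1, Rational(85518459851, 391018371625)) = Rational(-305499911774, 391018371625)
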